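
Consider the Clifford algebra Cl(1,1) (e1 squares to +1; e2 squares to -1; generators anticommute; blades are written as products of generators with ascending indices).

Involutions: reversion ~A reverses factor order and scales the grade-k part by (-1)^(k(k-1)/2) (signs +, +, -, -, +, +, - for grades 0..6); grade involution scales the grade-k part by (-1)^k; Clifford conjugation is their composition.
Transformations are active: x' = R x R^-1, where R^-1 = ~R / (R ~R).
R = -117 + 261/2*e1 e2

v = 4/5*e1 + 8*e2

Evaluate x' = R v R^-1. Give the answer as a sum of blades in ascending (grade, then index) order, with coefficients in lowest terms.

~R = -117 - 261/2*e1 e2, and R ~R = -13365/4, so R^-1 = ~R / (-13365/4).
R v = -5688/5*e1 - 5202/5*e2
Answer: -66388/825*e1 - 66712/825*e2


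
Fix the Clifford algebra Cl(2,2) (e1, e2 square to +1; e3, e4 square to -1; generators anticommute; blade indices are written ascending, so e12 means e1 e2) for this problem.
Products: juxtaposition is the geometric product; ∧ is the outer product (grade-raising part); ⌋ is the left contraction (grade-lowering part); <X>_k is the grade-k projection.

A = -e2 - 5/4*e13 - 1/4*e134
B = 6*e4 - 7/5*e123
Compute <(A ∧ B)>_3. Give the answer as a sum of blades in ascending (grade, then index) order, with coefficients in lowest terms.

step 1: -6*e24 - 15/2*e134
step 2: -15/2*e134
Answer: -15/2*e134


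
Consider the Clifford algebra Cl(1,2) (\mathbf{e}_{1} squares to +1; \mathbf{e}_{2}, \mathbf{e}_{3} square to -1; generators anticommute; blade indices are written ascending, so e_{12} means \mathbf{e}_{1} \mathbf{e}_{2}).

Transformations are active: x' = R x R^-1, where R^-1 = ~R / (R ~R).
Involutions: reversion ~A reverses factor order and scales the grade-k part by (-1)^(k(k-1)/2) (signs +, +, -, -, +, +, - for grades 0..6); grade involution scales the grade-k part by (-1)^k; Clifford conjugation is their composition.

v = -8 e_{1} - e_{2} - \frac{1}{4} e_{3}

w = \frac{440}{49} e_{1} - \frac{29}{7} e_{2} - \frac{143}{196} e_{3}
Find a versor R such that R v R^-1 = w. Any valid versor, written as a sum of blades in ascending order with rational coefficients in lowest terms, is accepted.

Sketch: the shared square \frac{1007}{16} makes R = v + w = \frac{48}{49} e_{1} - \frac{36}{7} e_{2} - \frac{48}{49} e_{3} the natural versor; its sandwich fixes that direction, negates (v - w)/2, and sends v to w.
Answer: \frac{48}{49} e_{1} - \frac{36}{7} e_{2} - \frac{48}{49} e_{3}


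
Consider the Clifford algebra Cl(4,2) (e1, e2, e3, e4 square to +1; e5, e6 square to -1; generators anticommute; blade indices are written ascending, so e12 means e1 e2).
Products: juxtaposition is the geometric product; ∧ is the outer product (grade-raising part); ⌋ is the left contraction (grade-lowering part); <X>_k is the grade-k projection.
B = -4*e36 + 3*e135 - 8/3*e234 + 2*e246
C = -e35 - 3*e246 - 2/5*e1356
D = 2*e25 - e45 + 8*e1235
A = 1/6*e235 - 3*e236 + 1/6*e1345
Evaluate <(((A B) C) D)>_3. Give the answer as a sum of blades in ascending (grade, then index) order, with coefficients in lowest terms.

step 1: 12*e2 + 1/2*e4 - 1/2*e12 - 6*e34 - 4/9*e45 + 8*e46 - 4/9*e125 + 2/3*e256 + 9*e1256 - 2/3*e1456 - 1/3*e3456 + 1/3*e12356
step 2: -358/15*e2 + 2/15*e14 - 18/5*e23 + 3/2*e26 - 32/45*e34 - 4*e45 - 109/3*e46 + 8/45*e123 + 2*e125 - 1/3*e126 + 27*e145 + 3/2*e146 - 13*e235 + 788/45*e236 - 4/3*e256 + 1/2*e345 + 1/2*e1235 - 9*e1236 - 21/5*e1345 - 38/45*e1346 - 16/15*e1456 - 1/5*e2356 + 8*e3456 + 24/5*e12356 - 1/5*e13456
step 3: 81*e1 + 19/2*e3 - 2212/45*e5 - 616/15*e6 + 16/5*e13 + 86/3*e15 + 8/3*e16 + 208/5*e24 + 356/45*e35 - 38/5*e36 + 334/3*e56 - 60*e124 + 8576/45*e135 + 19/15*e136 - 12803/90*e156 - 202*e234 + 358/15*e245 + 44/15*e246 - 1456/45*e356 + 231/10*e1234 + 244/45*e1245 - 928/15*e1246 + 308/45*e1356 + 10/9*e2345 + 371/15*e2346 + 7013/90*e2456 - 8/45*e12345 - 26/5*e12346 - 8/3*e12456 - 1328/45*e23456 + 13409/45*e123456
step 4: -60*e124 + 8576/45*e135 + 19/15*e136 - 12803/90*e156 - 202*e234 + 358/15*e245 + 44/15*e246 - 1456/45*e356
Answer: -60*e124 + 8576/45*e135 + 19/15*e136 - 12803/90*e156 - 202*e234 + 358/15*e245 + 44/15*e246 - 1456/45*e356


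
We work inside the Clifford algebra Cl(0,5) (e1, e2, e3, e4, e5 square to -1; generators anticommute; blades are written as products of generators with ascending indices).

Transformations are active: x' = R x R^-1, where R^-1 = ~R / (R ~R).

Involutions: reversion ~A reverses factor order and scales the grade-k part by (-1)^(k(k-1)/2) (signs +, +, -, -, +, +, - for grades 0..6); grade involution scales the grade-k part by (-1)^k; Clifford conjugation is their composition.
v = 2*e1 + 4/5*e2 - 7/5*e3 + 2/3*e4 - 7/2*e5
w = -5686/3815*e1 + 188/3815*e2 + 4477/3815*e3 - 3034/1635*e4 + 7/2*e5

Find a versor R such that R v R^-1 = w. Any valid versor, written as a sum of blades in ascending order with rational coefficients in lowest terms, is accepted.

Sketch: the shared square -3473/180 makes R = v + w = 1944/3815*e1 + 648/763*e2 - 864/3815*e3 - 648/545*e4 the natural versor; its sandwich fixes that direction, negates (v - w)/2, and sends v to w.
Answer: 1944/3815*e1 + 648/763*e2 - 864/3815*e3 - 648/545*e4


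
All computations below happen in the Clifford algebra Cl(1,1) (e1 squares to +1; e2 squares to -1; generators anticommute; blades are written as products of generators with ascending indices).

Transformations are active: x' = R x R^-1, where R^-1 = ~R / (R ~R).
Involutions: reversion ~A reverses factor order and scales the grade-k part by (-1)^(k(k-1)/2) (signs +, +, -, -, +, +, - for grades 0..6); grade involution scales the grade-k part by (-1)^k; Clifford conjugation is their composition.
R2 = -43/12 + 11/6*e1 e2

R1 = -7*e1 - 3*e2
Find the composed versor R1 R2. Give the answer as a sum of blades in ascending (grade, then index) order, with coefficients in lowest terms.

Distribute over the terms of R1 (each basis-blade product reordered to ascending indices, repeated generators contracted through their squares):
(-7*e1) R2 = 301/12*e1 - 77/6*e2
(-3*e2) R2 = -11/2*e1 + 43/4*e2
Summing the partial products and collecting blades:
Answer: 235/12*e1 - 25/12*e2


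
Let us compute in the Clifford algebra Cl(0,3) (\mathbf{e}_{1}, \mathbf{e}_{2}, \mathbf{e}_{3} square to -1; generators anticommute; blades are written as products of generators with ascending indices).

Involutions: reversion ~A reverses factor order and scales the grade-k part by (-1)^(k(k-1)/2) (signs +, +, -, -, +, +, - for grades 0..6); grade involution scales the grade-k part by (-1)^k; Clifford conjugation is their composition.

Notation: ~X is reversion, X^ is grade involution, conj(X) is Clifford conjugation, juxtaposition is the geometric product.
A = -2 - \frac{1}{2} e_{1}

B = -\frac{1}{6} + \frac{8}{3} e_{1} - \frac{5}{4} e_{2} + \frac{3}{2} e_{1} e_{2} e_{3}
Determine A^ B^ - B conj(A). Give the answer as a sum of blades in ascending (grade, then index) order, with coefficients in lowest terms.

first term: \frac{5}{3} + \frac{21}{4} e_{1} - \frac{5}{2} e_{2} + \frac{5}{8} e_{1} e_{2} + \frac{3}{4} e_{2} e_{3} + 3 e_{1} e_{2} e_{3}
second term: -1 - \frac{65}{12} e_{1} + \frac{5}{2} e_{2} + \frac{5}{8} e_{1} e_{2} - \frac{3}{4} e_{2} e_{3} - 3 e_{1} e_{2} e_{3}
Answer: \frac{8}{3} + \frac{32}{3} e_{1} - 5 e_{2} + \frac{3}{2} e_{2} e_{3} + 6 e_{1} e_{2} e_{3}


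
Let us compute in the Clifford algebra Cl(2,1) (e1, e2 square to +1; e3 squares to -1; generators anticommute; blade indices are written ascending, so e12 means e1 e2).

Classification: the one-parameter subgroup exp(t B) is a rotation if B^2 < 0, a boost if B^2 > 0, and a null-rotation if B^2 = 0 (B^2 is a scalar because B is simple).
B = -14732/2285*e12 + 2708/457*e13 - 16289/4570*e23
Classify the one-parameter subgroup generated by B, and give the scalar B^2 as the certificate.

B^2 term by term: the squares give (-14732/2285)^2*(e12)^2 + (2708/457)^2*(e13)^2 + (-16289/4570)^2*(e23)^2 = 217031824/5221225*(-1) + 7333264/208849*(+1) + 265331521/20884900*(+1) = 25/4 (each basis 2-blade squares to minus the product of its generators' squares); cross terms between blades sharing an index anticommute and cancel. So B^2 = 25/4.
Answer: boost, certificate B^2 = 25/4. One invariant decides it: the square 25/4 survives every conjugation, and its sign is exactly the classification.


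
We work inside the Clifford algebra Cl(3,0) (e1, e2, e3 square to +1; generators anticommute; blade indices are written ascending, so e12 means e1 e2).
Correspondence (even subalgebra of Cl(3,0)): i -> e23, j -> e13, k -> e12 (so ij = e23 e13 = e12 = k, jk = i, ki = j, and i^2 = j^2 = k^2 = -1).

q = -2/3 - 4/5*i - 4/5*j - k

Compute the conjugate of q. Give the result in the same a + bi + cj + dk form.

In blades: q = -2/3 - e12 - 4/5*e13 - 4/5*e23.
Quaternion conjugation is reversion on the even subalgebra: the scalar is fixed and every grade-2 blade flips sign, giving -2/3 + e12 + 4/5*e13 + 4/5*e23; translating back:
Answer: -2/3 + 4/5*i + 4/5*j + k


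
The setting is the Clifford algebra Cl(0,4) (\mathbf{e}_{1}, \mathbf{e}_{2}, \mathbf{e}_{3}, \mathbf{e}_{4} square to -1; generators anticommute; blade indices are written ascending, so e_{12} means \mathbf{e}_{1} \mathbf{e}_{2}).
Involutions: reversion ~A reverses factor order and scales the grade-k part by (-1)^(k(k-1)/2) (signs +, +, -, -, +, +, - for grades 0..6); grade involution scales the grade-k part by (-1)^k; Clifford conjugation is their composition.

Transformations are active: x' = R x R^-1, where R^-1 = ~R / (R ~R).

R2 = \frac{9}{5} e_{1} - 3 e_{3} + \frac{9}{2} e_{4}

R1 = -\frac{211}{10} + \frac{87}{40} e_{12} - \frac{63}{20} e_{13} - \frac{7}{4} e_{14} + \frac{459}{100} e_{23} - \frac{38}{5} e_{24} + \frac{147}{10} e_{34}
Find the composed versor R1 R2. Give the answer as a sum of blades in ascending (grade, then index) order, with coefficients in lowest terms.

Distribute over the terms of R2 (each basis-blade product reordered to ascending indices, repeated generators contracted through their squares):
R1 (\frac{9}{5} e_{1}) = -\frac{1899}{50} e_{1} + \frac{783}{200} e_{2} - \frac{567}{100} e_{3} - \frac{63}{20} e_{4} + \frac{4131}{500} e_{123} - \frac{342}{25} e_{124} + \frac{1323}{50} e_{134}
R1 (-3 e_{3}) = -\frac{189}{20} e_{1} + \frac{1377}{100} e_{2} + \frac{633}{10} e_{3} - \frac{441}{10} e_{4} - \frac{261}{40} e_{123} - \frac{21}{4} e_{134} - \frac{114}{5} e_{234}
R1 (\frac{9}{2} e_{4}) = \frac{63}{8} e_{1} + \frac{171}{5} e_{2} - \frac{1323}{20} e_{3} - \frac{1899}{20} e_{4} + \frac{783}{80} e_{124} - \frac{567}{40} e_{134} + \frac{4131}{200} e_{234}
Summing the partial products and collecting blades:
Answer: -\frac{7911}{200} e_{1} + \frac{10377}{200} e_{2} - \frac{213}{25} e_{3} - \frac{711}{5} e_{4} + \frac{1737}{1000} e_{123} - \frac{1557}{400} e_{124} + \frac{1407}{200} e_{134} - \frac{429}{200} e_{234}


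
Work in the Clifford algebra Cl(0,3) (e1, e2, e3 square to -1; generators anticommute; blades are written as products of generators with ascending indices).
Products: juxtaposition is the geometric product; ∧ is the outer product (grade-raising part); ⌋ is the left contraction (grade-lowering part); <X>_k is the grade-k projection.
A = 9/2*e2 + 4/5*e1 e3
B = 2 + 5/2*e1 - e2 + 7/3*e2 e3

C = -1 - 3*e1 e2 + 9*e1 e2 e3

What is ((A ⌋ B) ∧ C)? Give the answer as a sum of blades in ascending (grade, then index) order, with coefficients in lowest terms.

step 1: 9/2 - 21/2*e3
step 2: -9/2 + 21/2*e3 - 27/2*e1 e2 + 72*e1 e2 e3
Answer: -9/2 + 21/2*e3 - 27/2*e1 e2 + 72*e1 e2 e3


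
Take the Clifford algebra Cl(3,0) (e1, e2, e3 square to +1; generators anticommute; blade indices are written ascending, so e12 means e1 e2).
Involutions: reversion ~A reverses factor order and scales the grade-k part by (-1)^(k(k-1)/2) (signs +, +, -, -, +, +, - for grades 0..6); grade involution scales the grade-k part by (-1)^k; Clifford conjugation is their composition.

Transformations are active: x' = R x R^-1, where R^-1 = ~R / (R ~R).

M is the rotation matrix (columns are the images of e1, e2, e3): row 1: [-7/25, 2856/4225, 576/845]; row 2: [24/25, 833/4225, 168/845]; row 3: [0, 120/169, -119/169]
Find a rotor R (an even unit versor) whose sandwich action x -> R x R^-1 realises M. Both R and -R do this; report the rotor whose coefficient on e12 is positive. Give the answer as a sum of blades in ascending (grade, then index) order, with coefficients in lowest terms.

Method: write R = a + b12*e12 + b13*e13 + b23*e23 with a^2 + b12^2 + b13^2 + b23^2 = 1 (so R^-1 = ~R). Expanding the columns R e_j ~R gives tr M = 4a^2 - 1 and, from the antisymmetric part, M21 - M12 = -4a*b12, M13 - M31 = 4a*b13, M32 - M23 = -4a*b23.
Here tr M = -133/169, so a^2 = (1 + tr M)/4 = 9/169 and a = ±3/13. Taking a = 3/13: M21 - M12 = 48/169, M13 - M31 = 576/845, M32 - M23 = 432/845, giving b12 = -4/13, b13 = 48/65, b23 = -36/65, i.e. R = 3/13 - 4/13*e12 + 48/65*e13 - 36/65*e23.
Its e12 coefficient is negative, so report the other preimage -R.
Answer: -3/13 + 4/13*e12 - 48/65*e13 + 36/65*e23. Uniqueness: Spin(3) -> SO(3) maps R and -R to the same rotation of trace -133/169; fixing the sign of the e12 coefficient removes the ambiguity.


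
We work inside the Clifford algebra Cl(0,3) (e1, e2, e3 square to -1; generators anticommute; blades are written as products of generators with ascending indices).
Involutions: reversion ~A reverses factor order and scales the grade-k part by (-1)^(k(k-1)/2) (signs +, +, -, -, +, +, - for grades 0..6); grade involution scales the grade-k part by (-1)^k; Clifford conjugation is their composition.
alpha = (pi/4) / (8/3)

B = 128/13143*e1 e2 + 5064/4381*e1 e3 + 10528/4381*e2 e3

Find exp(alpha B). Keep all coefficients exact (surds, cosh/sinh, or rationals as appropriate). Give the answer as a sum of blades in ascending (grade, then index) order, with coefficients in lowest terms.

B^2 term by term: the squares give (128/13143)^2*(e1 e2)^2 + (5064/4381)^2*(e1 e3)^2 + (10528/4381)^2*(e2 e3)^2 = 16384/172738449*(-1) + 25644096/19193161*(-1) + 110838784/19193161*(-1) = -64/9 (each basis 2-blade squares to minus the product of its generators' squares); cross terms between blades sharing an index anticommute and cancel. So B^2 = -64/9.
B^2 = -64/9 — a negative square means the series sums to a rotation: l = 8/3, alpha*l = pi/4, so exp(alpha B) = cos(pi/4) + (sin(pi/4)/(8/3))*B = sqrt(2)/2 + (3*sqrt(2)/16)*B.
Answer: sqrt(2)/2 + 8*sqrt(2)/4381*e1 e2 + 1899*sqrt(2)/8762*e1 e3 + 1974*sqrt(2)/4381*e2 e3


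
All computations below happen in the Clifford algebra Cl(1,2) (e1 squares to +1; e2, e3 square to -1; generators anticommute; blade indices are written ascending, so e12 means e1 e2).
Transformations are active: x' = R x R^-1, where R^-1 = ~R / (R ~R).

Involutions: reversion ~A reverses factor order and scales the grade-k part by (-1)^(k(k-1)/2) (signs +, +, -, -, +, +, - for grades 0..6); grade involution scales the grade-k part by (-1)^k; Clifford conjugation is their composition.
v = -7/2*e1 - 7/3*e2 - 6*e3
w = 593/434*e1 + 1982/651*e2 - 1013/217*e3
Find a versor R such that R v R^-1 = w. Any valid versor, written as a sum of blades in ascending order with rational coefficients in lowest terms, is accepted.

Key observation: q(v) = q(w) = -1051/36 (sandwiches preserve the norm), so R = v + w = -463/217*e1 + 463/651*e2 - 2315/217*e3 works whenever it is invertible — the component of v along it is kept and (v - w)/2 reverses, sending v to w.
Answer: -463/217*e1 + 463/651*e2 - 2315/217*e3


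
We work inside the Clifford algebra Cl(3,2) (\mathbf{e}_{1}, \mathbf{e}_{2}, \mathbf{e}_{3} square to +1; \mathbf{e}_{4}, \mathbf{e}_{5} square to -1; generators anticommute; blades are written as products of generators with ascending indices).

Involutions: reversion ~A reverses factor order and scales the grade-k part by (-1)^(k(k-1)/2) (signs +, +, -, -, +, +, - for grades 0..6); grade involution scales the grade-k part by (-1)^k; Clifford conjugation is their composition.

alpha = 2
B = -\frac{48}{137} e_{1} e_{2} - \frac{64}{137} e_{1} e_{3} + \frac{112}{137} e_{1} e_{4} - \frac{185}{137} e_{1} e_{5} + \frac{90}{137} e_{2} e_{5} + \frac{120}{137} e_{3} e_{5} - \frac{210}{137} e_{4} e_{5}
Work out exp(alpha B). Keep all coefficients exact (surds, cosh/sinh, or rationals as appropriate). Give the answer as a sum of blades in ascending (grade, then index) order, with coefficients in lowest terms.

B^2 term by term: the squares give (-\frac{48}{137})^2*(e_{1} e_{2})^2 + (-\frac{64}{137})^2*(e_{1} e_{3})^2 + (\frac{112}{137})^2*(e_{1} e_{4})^2 + (-\frac{185}{137})^2*(e_{1} e_{5})^2 + (\frac{90}{137})^2*(e_{2} e_{5})^2 + (\frac{120}{137})^2*(e_{3} e_{5})^2 + (-\frac{210}{137})^2*(e_{4} e_{5})^2 = \frac{2304}{18769}*(-1) + \frac{4096}{18769}*(-1) + \frac{12544}{18769}*(+1) + \frac{34225}{18769}*(+1) + \frac{8100}{18769}*(+1) + \frac{14400}{18769}*(+1) + \frac{44100}{18769}*(-1) = 1 (each basis 2-blade squares to minus the product of its generators' squares); cross terms between blades sharing an index anticommute and cancel; the commuting (index-disjoint) pairs give grade-4 terms 2*c*c'*(blade product), which cancel blade by blade — e_{1} e_{2} e_{3} e_{5}: -\frac{11520}{18769} + \frac{11520}{18769} = 0; e_{1} e_{2} e_{4} e_{5}: \frac{20160}{18769} - \frac{20160}{18769} = 0; e_{1} e_{3} e_{4} e_{5}: \frac{26880}{18769} - \frac{26880}{18769} = 0 — confirming B is simple. So B^2 = 1.
B^2 = 1 — B^2 > 0, so the exponential closes hyperbolically: l = 1, alpha*l = 2, so exp(alpha B) = cosh(2) + (sinh(2)/1)*B = \cosh{\left(2 \right)} + (\sinh{\left(2 \right)})*B.
Answer: \cosh{\left(2 \right)} - \frac{48 \sinh{\left(2 \right)}}{137} e_{1} e_{2} - \frac{64 \sinh{\left(2 \right)}}{137} e_{1} e_{3} + \frac{112 \sinh{\left(2 \right)}}{137} e_{1} e_{4} - \frac{185 \sinh{\left(2 \right)}}{137} e_{1} e_{5} + \frac{90 \sinh{\left(2 \right)}}{137} e_{2} e_{5} + \frac{120 \sinh{\left(2 \right)}}{137} e_{3} e_{5} - \frac{210 \sinh{\left(2 \right)}}{137} e_{4} e_{5}


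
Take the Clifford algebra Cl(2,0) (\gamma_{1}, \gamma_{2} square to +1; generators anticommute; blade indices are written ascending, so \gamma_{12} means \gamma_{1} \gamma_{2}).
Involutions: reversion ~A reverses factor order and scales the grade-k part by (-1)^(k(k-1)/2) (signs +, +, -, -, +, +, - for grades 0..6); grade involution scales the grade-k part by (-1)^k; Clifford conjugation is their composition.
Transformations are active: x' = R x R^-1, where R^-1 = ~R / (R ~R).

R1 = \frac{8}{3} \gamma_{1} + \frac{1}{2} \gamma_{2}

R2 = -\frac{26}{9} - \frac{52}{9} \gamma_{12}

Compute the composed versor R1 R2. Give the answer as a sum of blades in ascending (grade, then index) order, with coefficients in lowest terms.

Distribute over the terms of R1 (each basis-blade product reordered to ascending indices, repeated generators contracted through their squares):
(\frac{8}{3} \gamma_{1}) R2 = -\frac{208}{27} \gamma_{1} - \frac{416}{27} \gamma_{2}
(\frac{1}{2} \gamma_{2}) R2 = \frac{26}{9} \gamma_{1} - \frac{13}{9} \gamma_{2}
Summing the partial products and collecting blades:
Answer: -\frac{130}{27} \gamma_{1} - \frac{455}{27} \gamma_{2}


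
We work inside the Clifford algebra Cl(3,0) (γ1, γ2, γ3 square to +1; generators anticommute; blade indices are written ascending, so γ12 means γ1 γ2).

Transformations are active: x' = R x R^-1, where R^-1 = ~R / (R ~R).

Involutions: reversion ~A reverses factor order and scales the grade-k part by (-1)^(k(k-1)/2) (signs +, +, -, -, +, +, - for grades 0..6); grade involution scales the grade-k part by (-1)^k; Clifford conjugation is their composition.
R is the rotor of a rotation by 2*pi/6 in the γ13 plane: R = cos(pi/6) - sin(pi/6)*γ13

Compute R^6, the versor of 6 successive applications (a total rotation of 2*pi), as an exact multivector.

Rotor phase runs at HALF the rotation angle; powers of one rotor simply add phase, so after 6 steps in γ13 the phase is 6*pi/6 = pi and R^6 = cos(pi) - sin(pi)*γ13.
cos(pi) = -1 and sin(pi) = 0, so R^6 = -1. The total rotation 2*pi is 1 full turn, so every vector returns to itself, yet the rotor is -1, on the OTHER sheet of the double cover (an odd number of 2*pi turns).
Answer: -1


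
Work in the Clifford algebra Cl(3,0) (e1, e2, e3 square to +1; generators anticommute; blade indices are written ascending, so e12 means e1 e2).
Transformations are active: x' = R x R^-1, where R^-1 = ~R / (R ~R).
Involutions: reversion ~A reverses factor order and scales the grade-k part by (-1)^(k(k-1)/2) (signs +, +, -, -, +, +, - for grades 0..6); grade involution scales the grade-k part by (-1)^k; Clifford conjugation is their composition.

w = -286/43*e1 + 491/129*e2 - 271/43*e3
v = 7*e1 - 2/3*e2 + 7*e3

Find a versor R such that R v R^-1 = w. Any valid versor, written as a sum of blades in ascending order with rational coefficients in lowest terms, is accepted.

Since q(v) = q(w) = 886/9, the sum R = v + w = 15/43*e1 + 135/43*e2 + 30/43*e3 does the job whenever invertible.
Answer: 15/43*e1 + 135/43*e2 + 30/43*e3


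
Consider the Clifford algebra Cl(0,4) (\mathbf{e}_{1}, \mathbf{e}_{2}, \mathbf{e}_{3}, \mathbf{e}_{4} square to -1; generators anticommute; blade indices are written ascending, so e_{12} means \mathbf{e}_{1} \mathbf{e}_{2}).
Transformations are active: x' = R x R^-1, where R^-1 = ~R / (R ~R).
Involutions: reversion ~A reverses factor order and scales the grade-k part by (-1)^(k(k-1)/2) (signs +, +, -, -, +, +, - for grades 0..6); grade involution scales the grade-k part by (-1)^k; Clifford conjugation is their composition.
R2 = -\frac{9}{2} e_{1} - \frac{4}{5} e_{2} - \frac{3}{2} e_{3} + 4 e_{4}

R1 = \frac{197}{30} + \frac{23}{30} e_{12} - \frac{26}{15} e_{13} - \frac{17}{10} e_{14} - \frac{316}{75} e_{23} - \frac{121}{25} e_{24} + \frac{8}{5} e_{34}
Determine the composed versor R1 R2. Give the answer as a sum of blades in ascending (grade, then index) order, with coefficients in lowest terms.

Distribute over the terms of R2 (each basis-blade product reordered to ascending indices, repeated generators contracted through their squares):
R1 (-\frac{9}{2} e_{1}) = -\frac{591}{20} e_{1} - \frac{69}{20} e_{2} + \frac{39}{5} e_{3} + \frac{153}{20} e_{4} + \frac{474}{25} e_{123} + \frac{1089}{50} e_{124} - \frac{36}{5} e_{134}
R1 (-\frac{4}{5} e_{2}) = \frac{46}{75} e_{1} - \frac{394}{75} e_{2} + \frac{1264}{375} e_{3} + \frac{484}{125} e_{4} - \frac{104}{75} e_{123} - \frac{34}{25} e_{124} - \frac{32}{25} e_{234}
R1 (-\frac{3}{2} e_{3}) = -\frac{13}{5} e_{1} - \frac{158}{25} e_{2} - \frac{197}{20} e_{3} - \frac{12}{5} e_{4} - \frac{23}{20} e_{123} - \frac{51}{20} e_{134} - \frac{363}{50} e_{234}
R1 (4 e_{4}) = \frac{34}{5} e_{1} + \frac{484}{25} e_{2} - \frac{32}{5} e_{3} + \frac{394}{15} e_{4} + \frac{46}{15} e_{124} - \frac{104}{15} e_{134} - \frac{1264}{75} e_{234}
Summing the partial products and collecting blades:
Answer: -\frac{7421}{300} e_{1} + \frac{1301}{300} e_{2} - \frac{7619}{1500} e_{3} + \frac{53083}{1500} e_{4} + \frac{4927}{300} e_{123} + \frac{3523}{150} e_{124} - \frac{1001}{60} e_{134} - \frac{3809}{150} e_{234}


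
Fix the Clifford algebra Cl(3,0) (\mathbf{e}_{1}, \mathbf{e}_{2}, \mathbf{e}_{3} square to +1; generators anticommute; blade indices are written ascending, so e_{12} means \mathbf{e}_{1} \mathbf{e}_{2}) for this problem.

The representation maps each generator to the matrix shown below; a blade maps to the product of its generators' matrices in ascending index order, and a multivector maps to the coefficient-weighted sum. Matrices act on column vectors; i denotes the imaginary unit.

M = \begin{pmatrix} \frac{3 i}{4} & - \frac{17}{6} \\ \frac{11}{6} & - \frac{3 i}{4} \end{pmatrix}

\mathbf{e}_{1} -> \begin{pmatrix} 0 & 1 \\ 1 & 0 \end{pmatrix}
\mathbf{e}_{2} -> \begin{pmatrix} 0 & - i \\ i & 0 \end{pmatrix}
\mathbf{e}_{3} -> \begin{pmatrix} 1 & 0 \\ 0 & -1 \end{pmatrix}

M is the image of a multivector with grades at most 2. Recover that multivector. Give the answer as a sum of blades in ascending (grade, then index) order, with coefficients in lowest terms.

Method: 1, rho(e_{1}), rho(e_{2}), rho(e_{3}) form a trace-orthogonal basis of the 2x2 complex matrices (tr(X Y) = 2 if X = Y, else 0), so M = m0*1 + m1*rho(e_{1}) + m2*rho(e_{2}) + m3*rho(e_{3}) with m0 = tr(M)/2 = 0, m1 = tr(M rho(e_{1}))/2 = - \frac{1}{2}, m2 = tr(M rho(e_{2}))/2 = - \frac{7 i}{3}, m3 = tr(M rho(e_{3}))/2 = \frac{3 i}{4}.
Multiplying table entries, the bivector images are rho(e_{12}) = i*rho(e_{3}), rho(e_{13}) = -i*rho(e_{2}), rho(e_{23}) = i*rho(e_{1}); with real blade coefficients the real parts of m0..m3 are the coefficients of 1, e_{1}, e_{2}, e_{3} and the imaginary parts give the bivectors (e_{23}: Im m1, e_{13}: -Im m2, e_{12}: Im m3).
Answer: -\frac{1}{2} e_{1} + \frac{3}{4} e_{12} + \frac{7}{3} e_{13}


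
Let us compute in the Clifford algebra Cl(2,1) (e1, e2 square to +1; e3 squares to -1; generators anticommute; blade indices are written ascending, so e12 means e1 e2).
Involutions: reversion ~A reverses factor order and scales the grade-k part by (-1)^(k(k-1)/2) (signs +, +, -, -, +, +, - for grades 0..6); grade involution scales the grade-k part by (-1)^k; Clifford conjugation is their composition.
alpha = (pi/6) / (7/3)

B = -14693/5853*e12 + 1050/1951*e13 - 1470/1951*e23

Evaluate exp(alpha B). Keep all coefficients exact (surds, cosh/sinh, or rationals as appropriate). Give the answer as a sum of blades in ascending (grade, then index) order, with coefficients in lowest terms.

B^2 term by term: the squares give (-14693/5853)^2*(e12)^2 + (1050/1951)^2*(e13)^2 + (-1470/1951)^2*(e23)^2 = 215884249/34257609*(-1) + 1102500/3806401*(+1) + 2160900/3806401*(+1) = -49/9 (each basis 2-blade squares to minus the product of its generators' squares); cross terms between blades sharing an index anticommute and cancel. So B^2 = -49/9.
B^2 = -49/9 — the negative square puts this in the circular regime; l = 7/3, alpha*l = pi/6, so exp(alpha B) = cos(pi/6) + (sin(pi/6)/(7/3))*B = sqrt(3)/2 + (3/14)*B.
Answer: sqrt(3)/2 - 2099/3902*e12 + 225/1951*e13 - 315/1951*e23


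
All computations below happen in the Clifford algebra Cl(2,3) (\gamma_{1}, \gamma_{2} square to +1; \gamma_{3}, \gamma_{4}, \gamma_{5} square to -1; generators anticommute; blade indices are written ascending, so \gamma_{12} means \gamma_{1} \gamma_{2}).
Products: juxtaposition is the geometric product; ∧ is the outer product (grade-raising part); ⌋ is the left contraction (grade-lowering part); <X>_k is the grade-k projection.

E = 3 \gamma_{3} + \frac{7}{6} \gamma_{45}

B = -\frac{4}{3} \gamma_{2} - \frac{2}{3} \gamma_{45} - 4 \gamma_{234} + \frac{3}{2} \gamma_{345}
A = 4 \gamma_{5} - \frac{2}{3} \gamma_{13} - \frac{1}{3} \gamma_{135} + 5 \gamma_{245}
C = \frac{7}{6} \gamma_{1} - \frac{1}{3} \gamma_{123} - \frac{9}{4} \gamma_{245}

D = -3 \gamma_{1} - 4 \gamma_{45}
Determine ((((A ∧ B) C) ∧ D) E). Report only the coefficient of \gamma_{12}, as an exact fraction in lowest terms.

step 1: \frac{16}{3} \gamma_{25} - \frac{8}{9} \gamma_{123} + \frac{4}{9} \gamma_{1235} + \frac{4}{9} \gamma_{1345} + 16 \gamma_{2345}
step 2: \frac{8}{27} - 36 \gamma_{3} + 12 \gamma_{4} + \frac{4}{27} \gamma_{5} - \frac{28}{27} \gamma_{23} - \gamma_{123} + \frac{56}{9} \gamma_{125} - \gamma_{134} - \frac{16}{9} \gamma_{135} - \frac{16}{3} \gamma_{145} - \frac{14}{27} \gamma_{235} + \frac{4}{27} \gamma_{245} - \frac{14}{27} \gamma_{345} - 2 \gamma_{1345} + \frac{56}{3} \gamma_{12345}
step 3: -\frac{8}{9} \gamma_{1} - 108 \gamma_{13} + 36 \gamma_{14} + \frac{4}{9} \gamma_{15} - \frac{32}{27} \gamma_{45} + \frac{28}{9} \gamma_{123} + 144 \gamma_{345} - \frac{14}{9} \gamma_{1235} + \frac{4}{9} \gamma_{1245} - \frac{14}{9} \gamma_{1345} + \frac{112}{27} \gamma_{2345} + 4 \gamma_{12345}
step 4: \frac{112}{81} + 324 \gamma_{1} - 168 \gamma_{3} - \frac{266}{27} \gamma_{12} - \frac{23}{27} \gamma_{13} + \frac{14}{27} \gamma_{14} - 42 \gamma_{15} - \frac{392}{81} \gamma_{23} - 432 \gamma_{45} - \frac{14}{3} \gamma_{123} - \frac{14}{3} \gamma_{125} - 108 \gamma_{134} - \frac{4}{3} \gamma_{135} + \frac{98}{27} \gamma_{145} - \frac{112}{9} \gamma_{245} - \frac{32}{9} \gamma_{345} - \frac{49}{27} \gamma_{1234} - 12 \gamma_{1245} - 126 \gamma_{1345} + \frac{134}{27} \gamma_{12345}
Answer: -\frac{266}{27}


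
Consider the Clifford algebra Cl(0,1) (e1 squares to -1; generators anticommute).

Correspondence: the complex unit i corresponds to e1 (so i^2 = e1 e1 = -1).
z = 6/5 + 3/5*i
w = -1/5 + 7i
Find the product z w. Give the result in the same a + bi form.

In blades: z = 6/5 + 3/5*e1, w = -1/5 + 7*e1.
Distribute z over w term by term (generator squares from the signature, products reordered to ascending indices): (6/5)*w = -6/25 + 42/5*e1; (3/5*e1)*w = -21/5 - 3/25*e1.
Sum: -111/25 + 207/25*e1; translating back through the correspondence:
Answer: -111/25 + 207/25*i


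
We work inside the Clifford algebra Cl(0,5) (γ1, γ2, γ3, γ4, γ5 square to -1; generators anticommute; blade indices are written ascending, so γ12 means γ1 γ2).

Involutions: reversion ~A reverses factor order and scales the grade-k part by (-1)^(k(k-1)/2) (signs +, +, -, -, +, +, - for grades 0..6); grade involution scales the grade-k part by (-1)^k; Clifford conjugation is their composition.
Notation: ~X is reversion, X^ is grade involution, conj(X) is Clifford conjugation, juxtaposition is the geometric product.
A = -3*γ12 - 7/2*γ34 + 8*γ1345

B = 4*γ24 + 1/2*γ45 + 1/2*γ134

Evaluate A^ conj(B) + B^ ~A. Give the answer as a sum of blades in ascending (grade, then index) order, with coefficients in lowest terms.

first term: 7/4*γ1 - 4*γ5 + 4*γ13 - 12*γ14 - 14*γ23 - 7/4*γ35 - 3/2*γ234 + 32*γ1235 + 3/2*γ1245
second term: 7/4*γ1 - 4*γ5 - 4*γ13 + 12*γ14 + 14*γ23 + 7/4*γ35 + 3/2*γ234 + 32*γ1235 + 3/2*γ1245
Answer: 7/2*γ1 - 8*γ5 + 64*γ1235 + 3*γ1245


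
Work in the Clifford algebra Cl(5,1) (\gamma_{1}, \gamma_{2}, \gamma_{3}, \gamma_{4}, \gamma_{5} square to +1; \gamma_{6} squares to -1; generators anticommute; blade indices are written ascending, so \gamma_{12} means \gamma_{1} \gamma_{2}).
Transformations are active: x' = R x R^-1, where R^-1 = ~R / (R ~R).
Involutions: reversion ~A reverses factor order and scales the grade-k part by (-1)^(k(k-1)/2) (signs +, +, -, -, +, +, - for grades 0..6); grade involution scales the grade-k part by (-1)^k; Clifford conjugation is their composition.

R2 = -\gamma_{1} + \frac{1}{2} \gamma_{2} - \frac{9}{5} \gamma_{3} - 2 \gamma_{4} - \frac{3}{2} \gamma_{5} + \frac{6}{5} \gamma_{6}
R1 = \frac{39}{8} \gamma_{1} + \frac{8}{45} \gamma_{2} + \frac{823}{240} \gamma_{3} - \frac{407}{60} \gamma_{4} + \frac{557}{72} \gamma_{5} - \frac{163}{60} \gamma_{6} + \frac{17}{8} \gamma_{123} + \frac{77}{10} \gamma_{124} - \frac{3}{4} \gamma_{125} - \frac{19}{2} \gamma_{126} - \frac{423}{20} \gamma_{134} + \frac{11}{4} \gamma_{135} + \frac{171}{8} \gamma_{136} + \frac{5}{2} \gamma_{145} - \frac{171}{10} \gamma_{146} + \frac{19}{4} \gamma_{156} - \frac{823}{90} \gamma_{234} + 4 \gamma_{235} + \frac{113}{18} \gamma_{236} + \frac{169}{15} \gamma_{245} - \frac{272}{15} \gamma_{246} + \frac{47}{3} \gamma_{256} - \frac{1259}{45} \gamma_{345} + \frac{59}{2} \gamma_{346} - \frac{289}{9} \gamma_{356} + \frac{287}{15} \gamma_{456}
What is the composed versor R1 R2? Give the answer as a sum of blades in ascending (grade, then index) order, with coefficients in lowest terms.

Distribute over the terms of R2 (each basis-blade product reordered to ascending indices, repeated generators contracted through their squares):
R1 (-\gamma_{1}) = -\frac{39}{8} + \frac{8}{45} \gamma_{12} + \frac{823}{240} \gamma_{13} - \frac{407}{60} \gamma_{14} + \frac{557}{72} \gamma_{15} - \frac{163}{60} \gamma_{16} - \frac{17}{8} \gamma_{23} - \frac{77}{10} \gamma_{24} + \frac{3}{4} \gamma_{25} + \frac{19}{2} \gamma_{26} + \frac{423}{20} \gamma_{34} - \frac{11}{4} \gamma_{35} - \frac{171}{8} \gamma_{36} - \frac{5}{2} \gamma_{45} + \frac{171}{10} \gamma_{46} - \frac{19}{4} \gamma_{56} - \frac{823}{90} \gamma_{1234} + 4 \gamma_{1235} + \frac{113}{18} \gamma_{1236} + \frac{169}{15} \gamma_{1245} - \frac{272}{15} \gamma_{1246} + \frac{47}{3} \gamma_{1256} - \frac{1259}{45} \gamma_{1345} + \frac{59}{2} \gamma_{1346} - \frac{289}{9} \gamma_{1356} + \frac{287}{15} \gamma_{1456}
R1 (\frac{1}{2} \gamma_{2}) = \frac{4}{45} + \frac{39}{16} \gamma_{12} - \frac{17}{16} \gamma_{13} - \frac{77}{20} \gamma_{14} + \frac{3}{8} \gamma_{15} + \frac{19}{4} \gamma_{16} - \frac{823}{480} \gamma_{23} + \frac{407}{120} \gamma_{24} - \frac{557}{144} \gamma_{25} + \frac{163}{120} \gamma_{26} - \frac{823}{180} \gamma_{34} + 2 \gamma_{35} + \frac{113}{36} \gamma_{36} + \frac{169}{30} \gamma_{45} - \frac{136}{15} \gamma_{46} + \frac{47}{6} \gamma_{56} - \frac{423}{40} \gamma_{1234} + \frac{11}{8} \gamma_{1235} + \frac{171}{16} \gamma_{1236} + \frac{5}{4} \gamma_{1245} - \frac{171}{20} \gamma_{1246} + \frac{19}{8} \gamma_{1256} + \frac{1259}{90} \gamma_{2345} - \frac{59}{4} \gamma_{2346} + \frac{289}{18} \gamma_{2356} - \frac{287}{30} \gamma_{2456}
R1 (-\frac{9}{5} \gamma_{3}) = -\frac{2469}{400} - \frac{153}{40} \gamma_{12} - \frac{351}{40} \gamma_{13} - \frac{3807}{100} \gamma_{14} + \frac{99}{20} \gamma_{15} + \frac{1539}{40} \gamma_{16} - \frac{8}{25} \gamma_{23} - \frac{823}{50} \gamma_{24} + \frac{36}{5} \gamma_{25} + \frac{113}{10} \gamma_{26} - \frac{1221}{100} \gamma_{34} + \frac{557}{40} \gamma_{35} - \frac{489}{100} \gamma_{36} + \frac{1259}{25} \gamma_{45} - \frac{531}{10} \gamma_{46} + \frac{289}{5} \gamma_{56} + \frac{693}{50} \gamma_{1234} - \frac{27}{20} \gamma_{1235} - \frac{171}{10} \gamma_{1236} - \frac{9}{2} \gamma_{1345} + \frac{1539}{50} \gamma_{1346} - \frac{171}{20} \gamma_{1356} - \frac{507}{25} \gamma_{2345} + \frac{816}{25} \gamma_{2346} - \frac{141}{5} \gamma_{2356} + \frac{861}{25} \gamma_{3456}
R1 (-2 \gamma_{4}) = \frac{407}{30} - \frac{77}{5} \gamma_{12} + \frac{423}{10} \gamma_{13} - \frac{39}{4} \gamma_{14} + 5 \gamma_{15} - \frac{171}{5} \gamma_{16} + \frac{823}{45} \gamma_{23} - \frac{16}{45} \gamma_{24} + \frac{338}{15} \gamma_{25} - \frac{544}{15} \gamma_{26} - \frac{823}{120} \gamma_{34} - \frac{2518}{45} \gamma_{35} + 59 \gamma_{36} + \frac{557}{36} \gamma_{45} - \frac{163}{30} \gamma_{46} - \frac{574}{15} \gamma_{56} - \frac{17}{4} \gamma_{1234} - \frac{3}{2} \gamma_{1245} - 19 \gamma_{1246} + \frac{11}{2} \gamma_{1345} + \frac{171}{4} \gamma_{1346} - \frac{19}{2} \gamma_{1456} + 8 \gamma_{2345} + \frac{113}{9} \gamma_{2346} - \frac{94}{3} \gamma_{2456} + \frac{578}{9} \gamma_{3456}
R1 (-\frac{3}{2} \gamma_{5}) = -\frac{557}{48} + \frac{9}{8} \gamma_{12} - \frac{33}{8} \gamma_{13} - \frac{15}{4} \gamma_{14} - \frac{117}{16} \gamma_{15} + \frac{57}{8} \gamma_{16} - 6 \gamma_{23} - \frac{169}{10} \gamma_{24} - \frac{4}{15} \gamma_{25} + \frac{47}{2} \gamma_{26} + \frac{1259}{30} \gamma_{34} - \frac{823}{160} \gamma_{35} - \frac{289}{6} \gamma_{36} + \frac{407}{40} \gamma_{45} + \frac{287}{10} \gamma_{46} - \frac{163}{40} \gamma_{56} - \frac{51}{16} \gamma_{1235} - \frac{231}{20} \gamma_{1245} - \frac{57}{4} \gamma_{1256} + \frac{1269}{40} \gamma_{1345} + \frac{513}{16} \gamma_{1356} - \frac{513}{20} \gamma_{1456} + \frac{823}{60} \gamma_{2345} + \frac{113}{12} \gamma_{2356} - \frac{136}{5} \gamma_{2456} + \frac{177}{4} \gamma_{3456}
R1 (\frac{6}{5} \gamma_{6}) = \frac{163}{50} + \frac{57}{5} \gamma_{12} - \frac{513}{20} \gamma_{13} + \frac{513}{25} \gamma_{14} - \frac{57}{10} \gamma_{15} + \frac{117}{20} \gamma_{16} - \frac{113}{15} \gamma_{23} + \frac{544}{25} \gamma_{24} - \frac{94}{5} \gamma_{25} + \frac{16}{75} \gamma_{26} - \frac{177}{5} \gamma_{34} + \frac{578}{15} \gamma_{35} + \frac{823}{200} \gamma_{36} - \frac{574}{25} \gamma_{45} - \frac{407}{50} \gamma_{46} + \frac{557}{60} \gamma_{56} + \frac{51}{20} \gamma_{1236} + \frac{231}{25} \gamma_{1246} - \frac{9}{10} \gamma_{1256} - \frac{1269}{50} \gamma_{1346} + \frac{33}{10} \gamma_{1356} + 3 \gamma_{1456} - \frac{823}{75} \gamma_{2346} + \frac{24}{5} \gamma_{2356} + \frac{338}{25} \gamma_{2456} - \frac{2518}{75} \gamma_{3456}
Summing the partial products and collecting blades:
Answer: -\frac{413}{72} - \frac{2941}{720} \gamma_{12} + \frac{367}{60} \gamma_{13} - \frac{2501}{60} \gamma_{14} + \frac{727}{144} \gamma_{15} + \frac{1157}{60} \gamma_{16} + \frac{4291}{7200} \gamma_{23} - \frac{1171}{72} \gamma_{24} + \frac{1087}{144} \gamma_{25} + \frac{1921}{200} \gamma_{26} + \frac{7337}{1800} \gamma_{34} - \frac{13523}{1440} \gamma_{35} - \frac{368}{45} \gamma_{36} + \frac{4045}{72} \gamma_{45} - \frac{1497}{50} \gamma_{46} + \frac{1113}{40} \gamma_{56} - \frac{18197}{1800} \gamma_{1234} + \frac{67}{80} \gamma_{1235} + \frac{1739}{720} \gamma_{1236} - \frac{8}{15} \gamma_{1245} - \frac{10933}{300} \gamma_{1246} + \frac{347}{120} \gamma_{1256} + \frac{1709}{360} \gamma_{1345} + \frac{1553}{20} \gamma_{1346} - \frac{763}{144} \gamma_{1356} - \frac{781}{60} \gamma_{1456} + \frac{13883}{900} \gamma_{2345} + \frac{701}{36} \gamma_{2346} + \frac{373}{180} \gamma_{2356} - \frac{2729}{50} \gamma_{2456} + \frac{19681}{180} \gamma_{3456}


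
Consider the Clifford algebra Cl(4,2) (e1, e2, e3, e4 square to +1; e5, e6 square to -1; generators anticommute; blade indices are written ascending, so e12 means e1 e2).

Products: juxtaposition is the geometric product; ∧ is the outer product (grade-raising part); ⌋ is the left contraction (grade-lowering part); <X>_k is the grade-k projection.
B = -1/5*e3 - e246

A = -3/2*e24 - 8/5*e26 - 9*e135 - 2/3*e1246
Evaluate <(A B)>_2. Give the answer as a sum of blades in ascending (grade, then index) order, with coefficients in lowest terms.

step 1: 2/3*e1 - 8/5*e4 - 3/2*e6 - 9/5*e15 - 3/10*e234 - 8/25*e236 + 2/15*e12346 - 9*e123456
step 2: -9/5*e15
Answer: -9/5*e15


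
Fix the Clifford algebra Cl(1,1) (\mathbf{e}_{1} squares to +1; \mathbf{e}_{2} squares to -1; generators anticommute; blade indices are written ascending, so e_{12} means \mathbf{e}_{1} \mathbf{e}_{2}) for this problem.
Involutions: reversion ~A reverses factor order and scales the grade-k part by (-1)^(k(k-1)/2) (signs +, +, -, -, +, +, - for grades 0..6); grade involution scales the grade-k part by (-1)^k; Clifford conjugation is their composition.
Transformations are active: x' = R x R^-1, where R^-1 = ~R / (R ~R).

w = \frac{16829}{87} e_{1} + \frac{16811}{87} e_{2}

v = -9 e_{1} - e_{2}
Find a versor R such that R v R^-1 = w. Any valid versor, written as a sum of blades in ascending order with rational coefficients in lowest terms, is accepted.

Take R = v + w = \frac{16046}{87} e_{1} + \frac{16724}{87} e_{2}. Because q(v) = q(w) = 80, conjugation by R sends v exactly to w.
Answer: \frac{16046}{87} e_{1} + \frac{16724}{87} e_{2}


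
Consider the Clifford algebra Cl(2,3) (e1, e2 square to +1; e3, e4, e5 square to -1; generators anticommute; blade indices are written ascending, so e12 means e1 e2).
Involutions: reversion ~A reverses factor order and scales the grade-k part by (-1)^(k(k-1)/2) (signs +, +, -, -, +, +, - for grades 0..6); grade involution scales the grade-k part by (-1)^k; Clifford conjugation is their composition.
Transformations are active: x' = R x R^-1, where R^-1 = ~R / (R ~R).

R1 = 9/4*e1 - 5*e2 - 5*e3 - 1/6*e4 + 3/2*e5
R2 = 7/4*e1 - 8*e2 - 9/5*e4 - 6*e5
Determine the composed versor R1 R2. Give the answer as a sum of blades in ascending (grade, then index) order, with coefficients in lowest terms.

Distribute over the terms of R2 (each basis-blade product reordered to ascending indices, repeated generators contracted through their squares):
R1 (7/4*e1) = 63/16 + 35/4*e12 + 35/4*e13 + 7/24*e14 - 21/8*e15
R1 (-8*e2) = 40 - 18*e12 - 40*e23 - 4/3*e24 + 12*e25
R1 (-9/5*e4) = -3/10 - 81/20*e14 + 9*e24 + 9*e34 + 27/10*e45
R1 (-6*e5) = 9 - 27/2*e15 + 30*e25 + 30*e35 + e45
Summing the partial products and collecting blades:
Answer: 4211/80 - 37/4*e12 + 35/4*e13 - 451/120*e14 - 129/8*e15 - 40*e23 + 23/3*e24 + 42*e25 + 9*e34 + 30*e35 + 37/10*e45


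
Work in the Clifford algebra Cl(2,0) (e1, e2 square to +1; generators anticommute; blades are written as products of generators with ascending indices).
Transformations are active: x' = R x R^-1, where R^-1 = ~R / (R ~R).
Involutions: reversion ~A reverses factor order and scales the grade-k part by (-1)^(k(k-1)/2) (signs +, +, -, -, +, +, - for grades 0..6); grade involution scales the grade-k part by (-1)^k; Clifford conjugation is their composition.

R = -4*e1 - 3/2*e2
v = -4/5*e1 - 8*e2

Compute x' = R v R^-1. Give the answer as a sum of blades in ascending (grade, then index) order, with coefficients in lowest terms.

~R = -4*e1 - 3/2*e2, and R ~R = 73/4, so R^-1 = ~R / (73/4).
R v = 76/5 + 154/5*e1 e2
Answer: -428/73*e1 + 2008/365*e2
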